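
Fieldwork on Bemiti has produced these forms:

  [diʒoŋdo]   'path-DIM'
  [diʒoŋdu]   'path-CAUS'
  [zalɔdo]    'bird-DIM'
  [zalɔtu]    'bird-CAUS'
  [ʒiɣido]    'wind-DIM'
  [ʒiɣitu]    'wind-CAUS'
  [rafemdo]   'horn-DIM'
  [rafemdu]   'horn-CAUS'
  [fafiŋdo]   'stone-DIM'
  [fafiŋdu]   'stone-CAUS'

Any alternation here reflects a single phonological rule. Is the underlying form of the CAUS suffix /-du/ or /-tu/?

/-tu/

The CAUS suffix surfaces as [-du] and [-tu], depending on the final segment of the stem.
The DIM suffix, which begins with [d], is invariant after every stem; so [d] is not altered by any rule here.
So the underlying form is /-tu/, and voiceless stops become voiced after a nasal.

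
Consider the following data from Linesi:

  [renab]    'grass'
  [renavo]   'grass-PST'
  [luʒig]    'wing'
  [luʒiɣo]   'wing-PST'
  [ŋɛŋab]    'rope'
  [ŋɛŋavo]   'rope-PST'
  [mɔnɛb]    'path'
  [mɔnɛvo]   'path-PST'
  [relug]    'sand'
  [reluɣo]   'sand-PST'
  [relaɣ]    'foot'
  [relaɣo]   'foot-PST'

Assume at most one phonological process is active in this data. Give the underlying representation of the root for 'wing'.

The root 'wing' surfaces as [luʒig] and [luʒiɣo], with a stem-final [g] ~ [ɣ] alternation.
If /ɣ/ were underlying and a rule turned it into [g] in isolation, 'foot' would also alternate; but it has [ɣ] in both [relaɣ] and [relaɣo].
Therefore /g/ is basic and [ɣ] is derived by intervocalic spirantization (voiced stops become fricatives between vowels).
So 'wing' = /luʒig/.

/luʒig/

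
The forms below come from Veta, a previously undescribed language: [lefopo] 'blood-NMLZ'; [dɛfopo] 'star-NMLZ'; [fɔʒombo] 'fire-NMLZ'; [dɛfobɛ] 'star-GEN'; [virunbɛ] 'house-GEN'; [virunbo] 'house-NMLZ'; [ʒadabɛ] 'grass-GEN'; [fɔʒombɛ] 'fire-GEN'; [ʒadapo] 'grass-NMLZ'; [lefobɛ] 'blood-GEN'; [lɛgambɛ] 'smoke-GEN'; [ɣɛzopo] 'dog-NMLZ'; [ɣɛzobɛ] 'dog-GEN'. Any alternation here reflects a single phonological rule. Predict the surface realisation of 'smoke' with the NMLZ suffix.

[lɛgambo]

The NMLZ morpheme has two allomorphs, [-bo] and [-po].
The GEN suffix, which begins with [b], is invariant after every stem; so [b] is not altered by any rule here.
So the underlying form is /-po/, and voiceless stops become voiced after a nasal.
After 'smoke', which ends in a nasal, the suffix surfaces as [-bo], giving [lɛgambo].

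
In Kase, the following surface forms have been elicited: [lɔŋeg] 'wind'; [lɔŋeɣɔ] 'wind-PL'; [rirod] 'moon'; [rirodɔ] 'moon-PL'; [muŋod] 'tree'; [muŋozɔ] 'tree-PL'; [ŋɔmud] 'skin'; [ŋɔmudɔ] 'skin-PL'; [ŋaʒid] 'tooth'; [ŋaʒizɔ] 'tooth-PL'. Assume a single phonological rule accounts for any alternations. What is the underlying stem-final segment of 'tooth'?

/z/

In [ŋaʒid] and [ŋaʒizɔ] the final segment of 'tooth' alternates: [d] ~ [z].
The stem 'skin' ([ŋɔmud], [ŋɔmudɔ]) shows [d] unchanged in both environments, so [d] cannot be basic with [z] derived before the PL suffix.
So /z/ is underlying, and a rule of word-final hardening — voiced fricatives become stops word-finally — gives [d].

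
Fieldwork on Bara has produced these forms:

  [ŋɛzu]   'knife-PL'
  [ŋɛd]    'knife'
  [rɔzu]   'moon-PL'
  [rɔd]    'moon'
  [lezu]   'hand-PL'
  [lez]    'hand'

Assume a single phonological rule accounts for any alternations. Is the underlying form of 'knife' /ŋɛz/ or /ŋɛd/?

'knife' shows [z] ~ [d] at the end of the stem ([ŋɛzu] vs [ŋɛd]).
Compare 'hand', with invariant [z] in [lezu] and [lez]: an analysis with underlying /z/ and a rule producing [d] in isolation would wrongly predict alternation here too.
The alternation reflects intervocalic spirantization: voiced stops become fricatives between vowels. /d/ is underlying.

/ŋɛd/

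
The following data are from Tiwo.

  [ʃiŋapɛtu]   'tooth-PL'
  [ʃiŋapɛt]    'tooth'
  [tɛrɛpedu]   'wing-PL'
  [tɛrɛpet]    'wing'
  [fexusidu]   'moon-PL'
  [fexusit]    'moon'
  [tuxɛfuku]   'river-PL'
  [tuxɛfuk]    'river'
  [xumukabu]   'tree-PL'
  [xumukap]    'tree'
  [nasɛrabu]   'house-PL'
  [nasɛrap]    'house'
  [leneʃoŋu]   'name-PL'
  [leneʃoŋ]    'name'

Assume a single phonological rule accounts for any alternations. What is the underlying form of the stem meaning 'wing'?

'wing' shows [d] ~ [t] at the end of the stem ([tɛrɛpedu] vs [tɛrɛpet]).
The stem 'tooth' ([ʃiŋapɛtu], [ʃiŋapɛt]) shows [t] unchanged in both environments, so [t] cannot be basic with [d] derived before the PL suffix.
The underlying segment must be /d/; voiced obstruents become voiceless word-finally, yielding [t] there.

/tɛrɛped/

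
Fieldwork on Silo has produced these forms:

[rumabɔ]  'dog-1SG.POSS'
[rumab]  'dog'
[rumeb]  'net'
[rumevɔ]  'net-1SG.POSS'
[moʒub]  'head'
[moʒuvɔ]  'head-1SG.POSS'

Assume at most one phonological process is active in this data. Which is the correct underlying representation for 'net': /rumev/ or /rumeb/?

In [rumeb] and [rumevɔ] the final segment of 'net' alternates: [b] ~ [v].
Compare 'dog', with invariant [b] in [rumab] and [rumabɔ]: an analysis with underlying /b/ and a rule producing [v] before the 1SG.POSS suffix would wrongly predict alternation here too.
The underlying segment must be /v/; voiced fricatives become stops word-finally, yielding [b] there.

/rumev/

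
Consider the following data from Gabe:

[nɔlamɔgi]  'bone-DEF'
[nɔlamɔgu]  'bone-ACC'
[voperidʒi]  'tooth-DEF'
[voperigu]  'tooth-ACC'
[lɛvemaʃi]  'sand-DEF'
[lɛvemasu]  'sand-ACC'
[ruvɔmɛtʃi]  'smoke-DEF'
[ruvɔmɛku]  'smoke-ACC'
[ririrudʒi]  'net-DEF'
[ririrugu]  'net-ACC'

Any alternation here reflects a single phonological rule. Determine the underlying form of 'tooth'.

The stem for 'tooth' ends in [dʒ] in [voperidʒi] but [g] in [voperigu].
If /g/ were underlying and a rule turned it into [dʒ] before the DEF suffix, 'bone' would also alternate; but it has [g] in both [nɔlamɔgi] and [nɔlamɔgu].
Therefore /dʒ/ is basic and [g] is derived by depalatalization (palato-alveolar /tʃ/, /dʒ/ and /ʃ/ become [k], [g] and [s] when no front vowel follows).

/voperidʒ/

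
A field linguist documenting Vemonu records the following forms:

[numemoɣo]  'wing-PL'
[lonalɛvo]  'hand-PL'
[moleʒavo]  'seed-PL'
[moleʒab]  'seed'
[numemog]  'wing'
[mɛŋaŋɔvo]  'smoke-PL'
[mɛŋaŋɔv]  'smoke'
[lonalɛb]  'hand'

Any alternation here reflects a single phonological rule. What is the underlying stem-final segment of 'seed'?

In [moleʒavo] and [moleʒab] the final segment of 'seed' alternates: [v] ~ [b].
The stem 'smoke' ([mɛŋaŋɔvo], [mɛŋaŋɔv]) shows [v] unchanged in both environments, so [v] cannot be basic with [b] derived in isolation.
The underlying segment must be /b/; voiced stops become fricatives between vowels, yielding [v] there.

/b/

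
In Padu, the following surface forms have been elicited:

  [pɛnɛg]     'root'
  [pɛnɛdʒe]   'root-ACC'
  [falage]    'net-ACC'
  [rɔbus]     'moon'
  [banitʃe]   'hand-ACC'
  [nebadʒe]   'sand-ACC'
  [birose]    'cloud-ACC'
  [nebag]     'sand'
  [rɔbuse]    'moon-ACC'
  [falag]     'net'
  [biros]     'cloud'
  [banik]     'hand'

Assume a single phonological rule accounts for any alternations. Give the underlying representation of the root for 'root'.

The stem for 'root' ends in [dʒ] in [pɛnɛdʒe] but [g] in [pɛnɛg].
But 'net' keeps [g] in both environments ([falage], [falag]), so there is no rule changing /g/ to [dʒ] before the ACC suffix.
Therefore /dʒ/ is basic and [g] is derived by depalatalization (palato-alveolar /tʃ/ and /dʒ/ become [k] and [g] when no front vowel follows).

/pɛnɛdʒ/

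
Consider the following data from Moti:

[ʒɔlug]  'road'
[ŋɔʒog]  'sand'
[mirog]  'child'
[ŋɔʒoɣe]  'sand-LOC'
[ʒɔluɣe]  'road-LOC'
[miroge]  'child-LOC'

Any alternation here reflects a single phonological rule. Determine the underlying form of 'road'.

'road' shows [ɣ] ~ [g] at the end of the stem ([ʒɔluɣe] vs [ʒɔlug]).
Compare 'child', with invariant [g] in [miroge] and [mirog]: an analysis with underlying /g/ and a rule producing [ɣ] before the LOC suffix would wrongly predict alternation here too.
Therefore /ɣ/ is basic and [g] is derived by word-final hardening (voiced fricatives become stops word-finally).

/ʒɔluɣ/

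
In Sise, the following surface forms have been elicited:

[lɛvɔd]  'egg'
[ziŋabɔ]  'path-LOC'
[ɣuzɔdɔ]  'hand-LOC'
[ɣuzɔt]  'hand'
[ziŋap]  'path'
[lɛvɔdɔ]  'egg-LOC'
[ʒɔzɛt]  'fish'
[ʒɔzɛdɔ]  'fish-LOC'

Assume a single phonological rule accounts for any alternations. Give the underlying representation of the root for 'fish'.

/ʒɔzɛt/

'fish' shows [d] ~ [t] at the end of the stem ([ʒɔzɛdɔ] vs [ʒɔzɛt]).
Compare 'egg', with invariant [d] in [lɛvɔdɔ] and [lɛvɔd]: an analysis with underlying /d/ and a rule producing [t] in isolation would wrongly predict alternation here too.
The alternation reflects intervocalic voicing: voiceless stops become voiced between vowels. /t/ is underlying.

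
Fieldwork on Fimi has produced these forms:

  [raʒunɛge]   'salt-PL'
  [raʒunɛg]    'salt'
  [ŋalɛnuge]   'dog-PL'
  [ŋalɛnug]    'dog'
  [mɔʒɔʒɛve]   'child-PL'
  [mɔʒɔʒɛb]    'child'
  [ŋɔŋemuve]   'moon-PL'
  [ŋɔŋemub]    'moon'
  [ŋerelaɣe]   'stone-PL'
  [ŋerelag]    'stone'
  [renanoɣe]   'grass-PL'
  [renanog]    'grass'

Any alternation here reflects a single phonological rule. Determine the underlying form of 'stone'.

In [ŋerelaɣe] and [ŋerelag] the final segment of 'stone' alternates: [ɣ] ~ [g].
The stem 'salt' ([raʒunɛge], [raʒunɛg]) shows [g] unchanged in both environments, so [g] cannot be basic with [ɣ] derived before the PL suffix.
Therefore /ɣ/ is basic and [g] is derived by word-final hardening (voiced fricatives become stops word-finally).
The underlying form of 'stone' is therefore /ŋerelaɣ/.

/ŋerelaɣ/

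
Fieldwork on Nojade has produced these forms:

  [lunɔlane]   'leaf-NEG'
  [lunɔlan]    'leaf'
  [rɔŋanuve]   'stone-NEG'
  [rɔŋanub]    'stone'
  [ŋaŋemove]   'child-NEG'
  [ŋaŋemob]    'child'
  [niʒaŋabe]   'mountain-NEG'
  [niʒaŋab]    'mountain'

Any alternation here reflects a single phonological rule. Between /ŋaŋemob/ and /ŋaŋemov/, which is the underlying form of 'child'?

/ŋaŋemov/

'child' shows [v] ~ [b] at the end of the stem ([ŋaŋemove] vs [ŋaŋemob]).
The stem 'mountain' ([niʒaŋabe], [niʒaŋab]) shows [b] unchanged in both environments, so [b] cannot be basic with [v] derived before the NEG suffix.
The underlying segment must be /v/; voiced fricatives become stops word-finally, yielding [b] there.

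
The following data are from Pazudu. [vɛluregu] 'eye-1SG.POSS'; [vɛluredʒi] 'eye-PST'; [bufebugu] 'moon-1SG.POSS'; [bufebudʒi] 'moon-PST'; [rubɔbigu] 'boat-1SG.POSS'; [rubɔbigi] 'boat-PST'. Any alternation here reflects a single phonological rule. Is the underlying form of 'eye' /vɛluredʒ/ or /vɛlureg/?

/vɛluredʒ/

The stem for 'eye' ends in [g] in [vɛluregu] but [dʒ] in [vɛluredʒi].
The stem 'boat' ([rubɔbigu], [rubɔbigi]) shows [g] unchanged in both environments, so [g] cannot be basic with [dʒ] derived before the PST suffix.
Therefore /dʒ/ is basic and [g] is derived by depalatalization (palato-alveolar /dʒ/ becomes [g] when no front vowel follows).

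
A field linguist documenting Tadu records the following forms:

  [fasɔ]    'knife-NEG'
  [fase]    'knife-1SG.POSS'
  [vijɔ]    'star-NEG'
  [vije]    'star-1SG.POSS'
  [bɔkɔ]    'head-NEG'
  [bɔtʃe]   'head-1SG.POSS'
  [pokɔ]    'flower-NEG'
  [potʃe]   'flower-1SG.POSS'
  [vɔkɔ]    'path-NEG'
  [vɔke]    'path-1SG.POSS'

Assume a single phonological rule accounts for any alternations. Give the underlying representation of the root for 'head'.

The stem for 'head' ends in [k] in [bɔkɔ] but [tʃ] in [bɔtʃe].
The stem 'path' ([vɔkɔ], [vɔke]) shows [k] unchanged in both environments, so [k] cannot be basic with [tʃ] derived before the 1SG.POSS suffix.
Therefore /tʃ/ is basic and [k] is derived by depalatalization (palato-alveolar /tʃ/ becomes [k] when no front vowel follows).
The underlying form of 'head' is therefore /bɔtʃ/.

/bɔtʃ/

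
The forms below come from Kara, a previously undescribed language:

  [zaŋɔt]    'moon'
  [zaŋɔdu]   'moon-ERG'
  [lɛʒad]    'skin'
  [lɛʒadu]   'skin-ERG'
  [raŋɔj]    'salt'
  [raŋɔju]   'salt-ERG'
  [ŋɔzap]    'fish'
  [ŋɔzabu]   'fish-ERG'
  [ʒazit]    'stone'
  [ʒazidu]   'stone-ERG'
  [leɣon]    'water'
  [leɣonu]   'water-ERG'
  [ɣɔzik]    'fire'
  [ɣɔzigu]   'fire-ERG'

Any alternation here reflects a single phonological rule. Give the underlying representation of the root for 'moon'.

The stem for 'moon' ends in [t] in [zaŋɔt] but [d] in [zaŋɔdu].
Compare 'skin', with invariant [d] in [lɛʒad] and [lɛʒadu]: an analysis with underlying /d/ and a rule producing [t] in isolation would wrongly predict alternation here too.
Therefore /t/ is basic and [d] is derived by intervocalic voicing (voiceless stops become voiced between vowels).
The underlying form of 'moon' is therefore /zaŋɔt/.

/zaŋɔt/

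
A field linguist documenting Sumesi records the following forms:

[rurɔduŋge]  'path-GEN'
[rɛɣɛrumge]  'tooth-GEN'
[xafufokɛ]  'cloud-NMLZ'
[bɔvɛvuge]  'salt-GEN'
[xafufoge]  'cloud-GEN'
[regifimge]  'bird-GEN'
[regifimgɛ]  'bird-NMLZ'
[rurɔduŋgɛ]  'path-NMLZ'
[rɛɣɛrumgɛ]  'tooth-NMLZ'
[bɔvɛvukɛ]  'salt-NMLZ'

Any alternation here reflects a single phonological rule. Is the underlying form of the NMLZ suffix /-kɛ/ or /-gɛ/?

The NMLZ morpheme has two allomorphs, [-gɛ] and [-kɛ].
By contrast the GEN suffix keeps its initial [g] throughout — that segment must be underlying.
The NMLZ suffix is therefore /-kɛ/ underlyingly, with post-nasal voicing: voiceless stops become voiced after a nasal.

/-kɛ/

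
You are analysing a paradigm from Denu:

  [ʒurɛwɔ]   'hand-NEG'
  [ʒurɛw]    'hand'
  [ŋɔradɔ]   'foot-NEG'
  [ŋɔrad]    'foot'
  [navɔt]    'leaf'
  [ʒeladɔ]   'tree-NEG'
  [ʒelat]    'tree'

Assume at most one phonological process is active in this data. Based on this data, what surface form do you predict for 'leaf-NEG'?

[navɔdɔ]

The stem for 'tree' ends in [d] in [ʒeladɔ] but [t] in [ʒelat].
Compare 'foot', with invariant [d] in [ŋɔradɔ] and [ŋɔrad]: an analysis with underlying /d/ and a rule producing [t] in isolation would wrongly predict alternation here too.
Therefore /t/ is basic and [d] is derived by intervocalic voicing (voiceless stops become voiced between vowels).
From [navɔt] the stem 'leaf' is /navɔt/; between vowels this yields [navɔdɔ].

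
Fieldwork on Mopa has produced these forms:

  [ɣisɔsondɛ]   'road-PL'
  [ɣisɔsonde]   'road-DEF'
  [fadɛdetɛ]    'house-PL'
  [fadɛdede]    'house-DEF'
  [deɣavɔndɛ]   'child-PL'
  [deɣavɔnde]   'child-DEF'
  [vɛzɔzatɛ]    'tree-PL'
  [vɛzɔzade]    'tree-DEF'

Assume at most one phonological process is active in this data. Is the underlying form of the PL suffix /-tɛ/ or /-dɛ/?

/-tɛ/

The PL suffix surfaces as [-dɛ] and [-tɛ], depending on the final segment of the stem.
The DEF suffix, which begins with [d], is invariant after every stem; so [d] is not altered by any rule here.
So the underlying form is /-tɛ/, and voiceless stops become voiced after a nasal.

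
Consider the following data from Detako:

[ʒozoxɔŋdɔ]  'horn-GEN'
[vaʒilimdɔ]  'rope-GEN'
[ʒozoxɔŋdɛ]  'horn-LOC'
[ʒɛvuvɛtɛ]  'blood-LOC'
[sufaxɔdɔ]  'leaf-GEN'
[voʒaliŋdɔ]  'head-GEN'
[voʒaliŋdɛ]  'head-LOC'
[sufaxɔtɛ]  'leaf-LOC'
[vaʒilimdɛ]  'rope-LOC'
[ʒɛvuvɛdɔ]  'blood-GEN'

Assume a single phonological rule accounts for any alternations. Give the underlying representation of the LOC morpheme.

The LOC morpheme has two allomorphs, [-dɛ] and [-tɛ].
The GEN suffix, which begins with [d], is invariant after every stem; so [d] is not altered by any rule here.
So the underlying form is /-tɛ/, and voiceless stops become voiced after a nasal.

/-tɛ/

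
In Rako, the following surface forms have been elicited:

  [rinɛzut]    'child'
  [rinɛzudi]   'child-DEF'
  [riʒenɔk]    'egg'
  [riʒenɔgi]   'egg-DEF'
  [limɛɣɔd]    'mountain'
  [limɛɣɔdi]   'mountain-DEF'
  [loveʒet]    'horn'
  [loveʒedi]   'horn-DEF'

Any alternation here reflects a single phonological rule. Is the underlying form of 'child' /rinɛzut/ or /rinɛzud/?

/rinɛzut/

The root 'child' surfaces as [rinɛzut] and [rinɛzudi], with a stem-final [t] ~ [d] alternation.
Compare 'mountain', with invariant [d] in [limɛɣɔd] and [limɛɣɔdi]: an analysis with underlying /d/ and a rule producing [t] in isolation would wrongly predict alternation here too.
So /t/ is underlying, and a rule of intervocalic voicing — voiceless stops become voiced between vowels — gives [d].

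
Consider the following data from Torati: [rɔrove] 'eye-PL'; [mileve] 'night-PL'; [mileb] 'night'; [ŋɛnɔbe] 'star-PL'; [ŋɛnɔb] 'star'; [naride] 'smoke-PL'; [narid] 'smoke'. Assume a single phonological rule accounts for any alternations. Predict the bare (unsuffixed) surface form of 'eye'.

In [mileve] and [mileb] the final segment of 'night' alternates: [v] ~ [b].
But 'star' keeps [b] in both environments ([ŋɛnɔbe], [ŋɛnɔb]), so there is no rule changing /b/ to [v] before the PL suffix.
The underlying segment must be /v/; voiced fricatives become stops word-finally, yielding [b] there.
From [rɔrove] the stem 'eye' is /rɔrov/; word-finally this yields [rɔrob].

[rɔrob]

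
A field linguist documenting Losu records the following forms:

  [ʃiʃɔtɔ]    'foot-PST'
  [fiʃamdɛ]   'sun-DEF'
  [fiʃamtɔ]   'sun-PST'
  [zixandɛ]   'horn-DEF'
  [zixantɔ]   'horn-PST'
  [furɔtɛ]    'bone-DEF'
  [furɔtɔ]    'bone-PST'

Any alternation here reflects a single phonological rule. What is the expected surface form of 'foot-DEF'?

[ʃiʃɔtɛ]

The DEF suffix surfaces as [-dɛ] and [-tɛ], depending on the final segment of the stem.
The PST suffix, which begins with [t], is invariant after every stem; so [t] is not altered by any rule here.
The DEF suffix is therefore /-dɛ/ underlyingly, with post-vocalic devoicing: voiced stops become voiceless after a vowel.
After 'foot', which ends in a vowel, the suffix surfaces as [-tɛ], giving [ʃiʃɔtɛ].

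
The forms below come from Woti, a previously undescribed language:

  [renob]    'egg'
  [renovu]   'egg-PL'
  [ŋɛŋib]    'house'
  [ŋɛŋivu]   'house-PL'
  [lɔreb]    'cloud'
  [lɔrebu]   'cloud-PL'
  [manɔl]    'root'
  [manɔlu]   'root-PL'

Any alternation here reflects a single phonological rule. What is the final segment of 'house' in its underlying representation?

/v/

In [ŋɛŋib] and [ŋɛŋivu] the final segment of 'house' alternates: [b] ~ [v].
If /b/ were underlying and a rule turned it into [v] before the PL suffix, 'cloud' would also alternate; but it has [b] in both [lɔreb] and [lɔrebu].
The underlying segment must be /v/; voiced fricatives become stops word-finally, yielding [b] there.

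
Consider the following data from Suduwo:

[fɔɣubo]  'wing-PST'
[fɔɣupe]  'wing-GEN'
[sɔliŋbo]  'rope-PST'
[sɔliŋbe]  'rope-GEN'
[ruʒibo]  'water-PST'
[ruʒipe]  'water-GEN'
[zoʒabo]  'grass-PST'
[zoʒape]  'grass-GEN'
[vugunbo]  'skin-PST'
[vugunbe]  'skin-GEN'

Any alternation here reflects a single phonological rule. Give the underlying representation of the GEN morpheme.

The GEN morpheme has two allomorphs, [-be] and [-pe].
By contrast the PST suffix keeps its initial [b] throughout — that segment must be underlying.
The GEN suffix is therefore /-pe/ underlyingly, with post-nasal voicing: voiceless stops become voiced after a nasal.

/-pe/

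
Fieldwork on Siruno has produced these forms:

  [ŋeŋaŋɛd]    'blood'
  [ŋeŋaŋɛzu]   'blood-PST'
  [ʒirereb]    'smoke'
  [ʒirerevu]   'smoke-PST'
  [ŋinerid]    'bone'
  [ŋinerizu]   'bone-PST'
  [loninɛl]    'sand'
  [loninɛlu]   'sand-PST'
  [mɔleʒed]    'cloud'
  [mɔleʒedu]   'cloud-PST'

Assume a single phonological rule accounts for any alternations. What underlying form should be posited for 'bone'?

The stem for 'bone' ends in [d] in [ŋinerid] but [z] in [ŋinerizu].
The stem 'cloud' ([mɔleʒed], [mɔleʒedu]) shows [d] unchanged in both environments, so [d] cannot be basic with [z] derived before the PST suffix.
Therefore /z/ is basic and [d] is derived by word-final hardening (voiced fricatives become stops word-finally).

/ŋineriz/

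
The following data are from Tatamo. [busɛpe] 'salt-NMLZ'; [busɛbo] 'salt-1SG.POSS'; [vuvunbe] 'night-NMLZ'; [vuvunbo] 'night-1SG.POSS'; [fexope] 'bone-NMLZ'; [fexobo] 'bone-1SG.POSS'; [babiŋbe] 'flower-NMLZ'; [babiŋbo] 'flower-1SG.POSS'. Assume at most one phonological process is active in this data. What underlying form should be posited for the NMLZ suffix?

/-pe/

The NMLZ morpheme has two allomorphs, [-be] and [-pe].
The 1SG.POSS suffix, which begins with [b], is invariant after every stem; so [b] is not altered by any rule here.
The NMLZ suffix is therefore /-pe/ underlyingly, with post-nasal voicing: voiceless stops become voiced after a nasal.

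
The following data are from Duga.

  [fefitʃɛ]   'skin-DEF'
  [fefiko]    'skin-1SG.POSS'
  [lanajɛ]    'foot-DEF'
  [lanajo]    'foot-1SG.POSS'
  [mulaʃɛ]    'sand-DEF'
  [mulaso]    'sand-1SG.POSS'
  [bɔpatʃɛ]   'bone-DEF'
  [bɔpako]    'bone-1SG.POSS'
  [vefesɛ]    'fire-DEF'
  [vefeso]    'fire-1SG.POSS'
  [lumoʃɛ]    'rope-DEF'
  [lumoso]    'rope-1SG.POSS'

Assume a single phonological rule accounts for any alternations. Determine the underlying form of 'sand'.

'sand' shows [ʃ] ~ [s] at the end of the stem ([mulaʃɛ] vs [mulaso]).
Compare 'fire', with invariant [s] in [vefesɛ] and [vefeso]: an analysis with underlying /s/ and a rule producing [ʃ] before the DEF suffix would wrongly predict alternation here too.
The alternation reflects depalatalization: palato-alveolar /tʃ/ and /ʃ/ become [k] and [s] when no front vowel follows. /ʃ/ is underlying.
The underlying form of 'sand' is therefore /mulaʃ/.

/mulaʃ/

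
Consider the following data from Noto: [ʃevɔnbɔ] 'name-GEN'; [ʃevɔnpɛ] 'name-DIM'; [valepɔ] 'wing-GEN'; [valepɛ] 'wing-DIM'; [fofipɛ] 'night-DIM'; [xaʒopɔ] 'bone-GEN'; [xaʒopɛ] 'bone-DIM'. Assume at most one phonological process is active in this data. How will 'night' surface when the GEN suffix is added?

The GEN suffix surfaces as [-bɔ] and [-pɔ], depending on the final segment of the stem.
By contrast the DIM suffix keeps its initial [p] throughout — that segment must be underlying.
The GEN suffix is therefore /-bɔ/ underlyingly, with post-vocalic devoicing: voiced stops become voiceless after a vowel.
After 'night', which ends in a vowel, the suffix surfaces as [-pɔ], giving [fofipɔ].

[fofipɔ]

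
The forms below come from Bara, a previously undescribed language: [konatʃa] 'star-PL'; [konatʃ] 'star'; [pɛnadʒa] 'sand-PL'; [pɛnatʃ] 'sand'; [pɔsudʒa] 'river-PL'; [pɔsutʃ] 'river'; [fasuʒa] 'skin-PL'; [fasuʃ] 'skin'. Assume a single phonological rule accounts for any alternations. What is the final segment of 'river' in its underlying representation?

'river' shows [dʒ] ~ [tʃ] at the end of the stem ([pɔsudʒa] vs [pɔsutʃ]).
The stem 'star' ([konatʃa], [konatʃ]) shows [tʃ] unchanged in both environments, so [tʃ] cannot be basic with [dʒ] derived before the PL suffix.
The underlying segment must be /dʒ/; voiced obstruents become voiceless word-finally, yielding [tʃ] there.

/dʒ/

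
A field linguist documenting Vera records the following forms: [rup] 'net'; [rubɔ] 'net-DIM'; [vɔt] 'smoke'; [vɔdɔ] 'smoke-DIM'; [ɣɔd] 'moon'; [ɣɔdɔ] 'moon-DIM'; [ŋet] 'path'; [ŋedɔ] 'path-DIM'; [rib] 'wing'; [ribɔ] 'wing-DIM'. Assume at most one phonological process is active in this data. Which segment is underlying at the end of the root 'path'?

/t/

'path' shows [t] ~ [d] at the end of the stem ([ŋet] vs [ŋedɔ]).
The stem 'moon' ([ɣɔd], [ɣɔdɔ]) shows [d] unchanged in both environments, so [d] cannot be basic with [t] derived in isolation.
Therefore /t/ is basic and [d] is derived by intervocalic voicing (voiceless stops become voiced between vowels).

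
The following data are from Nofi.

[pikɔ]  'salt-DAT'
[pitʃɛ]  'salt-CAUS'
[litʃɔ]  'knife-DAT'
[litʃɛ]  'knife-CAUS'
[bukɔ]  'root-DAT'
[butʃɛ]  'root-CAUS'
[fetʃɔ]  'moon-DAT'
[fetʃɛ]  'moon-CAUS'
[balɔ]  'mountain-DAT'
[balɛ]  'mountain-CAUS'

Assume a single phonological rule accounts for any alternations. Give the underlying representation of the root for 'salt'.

/pik/

'salt' shows [k] ~ [tʃ] at the end of the stem ([pikɔ] vs [pitʃɛ]).
The stem 'knife' ([litʃɔ], [litʃɛ]) shows [tʃ] unchanged in both environments, so [tʃ] cannot be basic with [k] derived before the DAT suffix.
So /k/ is underlying, and a rule of palatalization before a front vowel — /k/ becomes palato-alveolar [tʃ] before a front vowel — gives [tʃ].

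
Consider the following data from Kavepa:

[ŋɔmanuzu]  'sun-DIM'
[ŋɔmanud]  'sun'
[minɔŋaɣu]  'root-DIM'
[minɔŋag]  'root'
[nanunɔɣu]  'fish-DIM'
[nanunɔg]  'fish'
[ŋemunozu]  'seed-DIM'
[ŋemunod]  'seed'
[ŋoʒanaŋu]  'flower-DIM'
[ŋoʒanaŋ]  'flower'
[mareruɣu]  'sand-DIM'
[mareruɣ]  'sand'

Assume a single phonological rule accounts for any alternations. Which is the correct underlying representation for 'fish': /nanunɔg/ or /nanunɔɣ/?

/nanunɔg/

In [nanunɔɣu] and [nanunɔg] the final segment of 'fish' alternates: [ɣ] ~ [g].
The stem 'sand' ([mareruɣu], [mareruɣ]) shows [ɣ] unchanged in both environments, so [ɣ] cannot be basic with [g] derived in isolation.
So /g/ is underlying, and a rule of intervocalic spirantization — voiced stops become fricatives between vowels — gives [ɣ].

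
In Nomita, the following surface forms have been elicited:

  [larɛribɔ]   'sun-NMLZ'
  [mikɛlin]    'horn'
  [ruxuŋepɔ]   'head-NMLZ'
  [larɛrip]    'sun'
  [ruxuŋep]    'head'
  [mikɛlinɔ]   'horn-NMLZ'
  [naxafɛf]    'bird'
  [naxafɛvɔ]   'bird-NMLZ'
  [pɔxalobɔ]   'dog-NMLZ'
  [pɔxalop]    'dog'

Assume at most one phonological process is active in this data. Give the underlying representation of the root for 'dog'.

/pɔxalob/

The stem for 'dog' ends in [p] in [pɔxalop] but [b] in [pɔxalobɔ].
Compare 'head', with invariant [p] in [ruxuŋep] and [ruxuŋepɔ]: an analysis with underlying /p/ and a rule producing [b] before the NMLZ suffix would wrongly predict alternation here too.
Therefore /b/ is basic and [p] is derived by word-final obstruent devoicing (voiced obstruents become voiceless word-finally).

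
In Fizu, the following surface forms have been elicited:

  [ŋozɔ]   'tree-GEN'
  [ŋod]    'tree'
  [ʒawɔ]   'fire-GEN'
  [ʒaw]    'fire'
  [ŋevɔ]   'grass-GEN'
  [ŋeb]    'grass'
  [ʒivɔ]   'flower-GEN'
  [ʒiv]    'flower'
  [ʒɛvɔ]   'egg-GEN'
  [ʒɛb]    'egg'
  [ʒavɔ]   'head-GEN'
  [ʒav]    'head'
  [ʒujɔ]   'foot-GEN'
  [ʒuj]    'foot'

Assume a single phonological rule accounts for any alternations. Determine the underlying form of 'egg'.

/ʒɛb/

The stem for 'egg' ends in [v] in [ʒɛvɔ] but [b] in [ʒɛb].
Compare 'head', with invariant [v] in [ʒavɔ] and [ʒav]: an analysis with underlying /v/ and a rule producing [b] in isolation would wrongly predict alternation here too.
So /b/ is underlying, and a rule of intervocalic spirantization — voiced stops become fricatives between vowels — gives [v].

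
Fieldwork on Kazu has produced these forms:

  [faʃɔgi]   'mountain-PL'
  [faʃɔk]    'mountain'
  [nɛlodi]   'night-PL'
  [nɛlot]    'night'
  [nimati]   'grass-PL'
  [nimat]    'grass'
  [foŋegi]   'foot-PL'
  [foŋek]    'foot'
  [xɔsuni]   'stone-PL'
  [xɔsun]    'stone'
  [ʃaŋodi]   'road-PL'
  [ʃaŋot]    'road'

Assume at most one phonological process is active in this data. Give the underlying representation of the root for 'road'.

The root 'road' surfaces as [ʃaŋodi] and [ʃaŋot], with a stem-final [d] ~ [t] alternation.
The stem 'grass' ([nimati], [nimat]) shows [t] unchanged in both environments, so [t] cannot be basic with [d] derived before the PL suffix.
The alternation reflects word-final obstruent devoicing: voiced obstruents become voiceless word-finally. /d/ is underlying.
So 'road' = /ʃaŋod/.

/ʃaŋod/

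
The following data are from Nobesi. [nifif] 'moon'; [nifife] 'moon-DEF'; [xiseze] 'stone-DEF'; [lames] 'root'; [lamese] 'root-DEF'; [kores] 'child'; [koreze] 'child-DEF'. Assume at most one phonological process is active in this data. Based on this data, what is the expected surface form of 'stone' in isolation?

The stem for 'child' ends in [s] in [kores] but [z] in [koreze].
Compare 'root', with invariant [s] in [lames] and [lamese]: an analysis with underlying /s/ and a rule producing [z] before the DEF suffix would wrongly predict alternation here too.
So /z/ is underlying, and a rule of word-final obstruent devoicing — voiced obstruents become voiceless word-finally — gives [s].
From [xiseze] the stem 'stone' is /xisez/; word-finally this yields [xises].

[xises]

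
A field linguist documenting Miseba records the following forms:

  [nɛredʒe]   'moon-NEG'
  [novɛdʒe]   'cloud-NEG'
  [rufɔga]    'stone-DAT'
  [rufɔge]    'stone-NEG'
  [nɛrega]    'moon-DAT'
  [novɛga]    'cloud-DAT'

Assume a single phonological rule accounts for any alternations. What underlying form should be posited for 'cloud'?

In [novɛga] and [novɛdʒe] the final segment of 'cloud' alternates: [g] ~ [dʒ].
The stem 'stone' ([rufɔga], [rufɔge]) shows [g] unchanged in both environments, so [g] cannot be basic with [dʒ] derived before the NEG suffix.
So /dʒ/ is underlying, and a rule of depalatalization — palato-alveolar /dʒ/ becomes [g] when no front vowel follows — gives [g].

/novɛdʒ/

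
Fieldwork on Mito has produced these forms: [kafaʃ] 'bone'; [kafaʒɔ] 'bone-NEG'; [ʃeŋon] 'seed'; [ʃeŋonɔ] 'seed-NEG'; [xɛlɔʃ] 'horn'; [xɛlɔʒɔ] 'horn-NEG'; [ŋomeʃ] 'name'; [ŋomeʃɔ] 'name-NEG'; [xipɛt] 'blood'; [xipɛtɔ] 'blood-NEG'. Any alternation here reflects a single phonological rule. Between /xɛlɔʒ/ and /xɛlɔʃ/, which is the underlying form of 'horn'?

/xɛlɔʒ/

The root 'horn' surfaces as [xɛlɔʃ] and [xɛlɔʒɔ], with a stem-final [ʃ] ~ [ʒ] alternation.
The stem 'name' ([ŋomeʃ], [ŋomeʃɔ]) shows [ʃ] unchanged in both environments, so [ʃ] cannot be basic with [ʒ] derived before the NEG suffix.
The underlying segment must be /ʒ/; voiced obstruents become voiceless word-finally, yielding [ʃ] there.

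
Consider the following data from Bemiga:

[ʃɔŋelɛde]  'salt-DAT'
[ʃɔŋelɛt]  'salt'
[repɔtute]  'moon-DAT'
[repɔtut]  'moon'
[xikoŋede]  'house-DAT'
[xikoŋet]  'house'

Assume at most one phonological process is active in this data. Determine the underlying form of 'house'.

'house' shows [d] ~ [t] at the end of the stem ([xikoŋede] vs [xikoŋet]).
Compare 'moon', with invariant [t] in [repɔtute] and [repɔtut]: an analysis with underlying /t/ and a rule producing [d] before the DAT suffix would wrongly predict alternation here too.
So /d/ is underlying, and a rule of word-final obstruent devoicing — voiced obstruents become voiceless word-finally — gives [t].

/xikoŋed/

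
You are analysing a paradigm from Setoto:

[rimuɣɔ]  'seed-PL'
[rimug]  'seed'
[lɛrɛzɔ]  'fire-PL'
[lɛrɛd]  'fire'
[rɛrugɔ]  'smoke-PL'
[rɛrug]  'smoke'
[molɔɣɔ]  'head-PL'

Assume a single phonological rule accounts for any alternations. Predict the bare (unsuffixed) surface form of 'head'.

[molɔg]

The stem for 'seed' ends in [ɣ] in [rimuɣɔ] but [g] in [rimug].
If /g/ were underlying and a rule turned it into [ɣ] before the PL suffix, 'smoke' would also alternate; but it has [g] in both [rɛrugɔ] and [rɛrug].
So /ɣ/ is underlying, and a rule of word-final hardening — voiced fricatives become stops word-finally — gives [g].
From [molɔɣɔ] the stem 'head' is /molɔɣ/; word-finally this yields [molɔg].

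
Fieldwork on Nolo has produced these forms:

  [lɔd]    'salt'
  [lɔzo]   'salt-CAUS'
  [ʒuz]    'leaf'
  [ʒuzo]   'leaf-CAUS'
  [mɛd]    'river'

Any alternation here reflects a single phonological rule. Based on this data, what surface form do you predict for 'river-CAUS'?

[mɛzo]

The stem for 'salt' ends in [d] in [lɔd] but [z] in [lɔzo].
If /z/ were underlying and a rule turned it into [d] in isolation, 'leaf' would also alternate; but it has [z] in both [ʒuz] and [ʒuzo].
The alternation reflects intervocalic spirantization: voiced stops become fricatives between vowels. /d/ is underlying.
From [mɛd] the stem 'river' is /mɛd/; between vowels this yields [mɛzo].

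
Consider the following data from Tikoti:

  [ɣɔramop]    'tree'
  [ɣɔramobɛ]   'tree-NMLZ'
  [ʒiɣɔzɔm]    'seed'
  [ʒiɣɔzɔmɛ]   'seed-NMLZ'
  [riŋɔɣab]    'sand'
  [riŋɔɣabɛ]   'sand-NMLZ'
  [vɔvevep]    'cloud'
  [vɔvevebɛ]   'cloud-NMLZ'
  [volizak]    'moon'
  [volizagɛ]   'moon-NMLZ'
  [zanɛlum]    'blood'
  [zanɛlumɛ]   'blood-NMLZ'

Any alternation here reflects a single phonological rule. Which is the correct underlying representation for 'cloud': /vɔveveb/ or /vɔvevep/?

The root 'cloud' surfaces as [vɔvevep] and [vɔvevebɛ], with a stem-final [p] ~ [b] alternation.
But 'sand' keeps [b] in both environments ([riŋɔɣab], [riŋɔɣabɛ]), so there is no rule changing /b/ to [p] in isolation.
Therefore /p/ is basic and [b] is derived by intervocalic voicing (voiceless stops become voiced between vowels).

/vɔvevep/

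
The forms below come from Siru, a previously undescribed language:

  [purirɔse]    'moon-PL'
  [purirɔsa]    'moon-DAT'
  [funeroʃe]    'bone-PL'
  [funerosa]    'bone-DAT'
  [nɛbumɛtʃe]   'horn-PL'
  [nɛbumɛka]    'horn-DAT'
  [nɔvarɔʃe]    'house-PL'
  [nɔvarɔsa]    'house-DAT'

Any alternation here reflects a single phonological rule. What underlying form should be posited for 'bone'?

The stem for 'bone' ends in [ʃ] in [funeroʃe] but [s] in [funerosa].
If /s/ were underlying and a rule turned it into [ʃ] before the PL suffix, 'moon' would also alternate; but it has [s] in both [purirɔse] and [purirɔsa].
So /ʃ/ is underlying, and a rule of depalatalization — palato-alveolar /tʃ/ and /ʃ/ become [k] and [s] when no front vowel follows — gives [s].

/funeroʃ/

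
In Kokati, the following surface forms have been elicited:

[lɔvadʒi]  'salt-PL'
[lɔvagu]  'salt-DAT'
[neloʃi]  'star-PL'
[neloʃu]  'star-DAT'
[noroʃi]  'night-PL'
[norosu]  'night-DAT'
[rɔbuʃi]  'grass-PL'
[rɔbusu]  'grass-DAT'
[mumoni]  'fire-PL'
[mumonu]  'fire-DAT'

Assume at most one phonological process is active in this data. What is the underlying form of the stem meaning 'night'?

/noros/

The stem for 'night' ends in [ʃ] in [noroʃi] but [s] in [norosu].
The stem 'star' ([neloʃi], [neloʃu]) shows [ʃ] unchanged in both environments, so [ʃ] cannot be basic with [s] derived before the DAT suffix.
Therefore /s/ is basic and [ʃ] is derived by palatalization before a front vowel (/g/ and /s/ become palato-alveolar [dʒ] and [ʃ] before a front vowel).
The underlying form of 'night' is therefore /noros/.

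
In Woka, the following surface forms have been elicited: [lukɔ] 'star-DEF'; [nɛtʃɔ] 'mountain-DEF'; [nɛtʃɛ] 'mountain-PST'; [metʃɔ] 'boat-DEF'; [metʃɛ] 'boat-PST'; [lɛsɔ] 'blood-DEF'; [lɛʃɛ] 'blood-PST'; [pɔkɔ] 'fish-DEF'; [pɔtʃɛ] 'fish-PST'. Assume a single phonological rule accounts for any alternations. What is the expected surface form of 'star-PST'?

[lutʃɛ]

'fish' shows [k] ~ [tʃ] at the end of the stem ([pɔkɔ] vs [pɔtʃɛ]).
The stem 'mountain' ([nɛtʃɔ], [nɛtʃɛ]) shows [tʃ] unchanged in both environments, so [tʃ] cannot be basic with [k] derived before the DEF suffix.
So /k/ is underlying, and a rule of palatalization before a front vowel — /k/ and /s/ become palato-alveolar [tʃ] and [ʃ] before a front vowel — gives [tʃ].
From [lukɔ] the stem 'star' is /luk/; before a front vowel this yields [lutʃɛ].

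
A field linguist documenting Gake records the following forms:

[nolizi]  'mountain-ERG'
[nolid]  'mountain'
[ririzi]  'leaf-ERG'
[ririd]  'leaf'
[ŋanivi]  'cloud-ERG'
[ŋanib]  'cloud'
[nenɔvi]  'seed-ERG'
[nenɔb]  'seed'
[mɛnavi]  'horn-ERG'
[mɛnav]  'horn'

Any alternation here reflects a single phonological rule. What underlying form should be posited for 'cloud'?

/ŋanib/

The stem for 'cloud' ends in [v] in [ŋanivi] but [b] in [ŋanib].
But 'horn' keeps [v] in both environments ([mɛnavi], [mɛnav]), so there is no rule changing /v/ to [b] in isolation.
The underlying segment must be /b/; voiced stops become fricatives between vowels, yielding [v] there.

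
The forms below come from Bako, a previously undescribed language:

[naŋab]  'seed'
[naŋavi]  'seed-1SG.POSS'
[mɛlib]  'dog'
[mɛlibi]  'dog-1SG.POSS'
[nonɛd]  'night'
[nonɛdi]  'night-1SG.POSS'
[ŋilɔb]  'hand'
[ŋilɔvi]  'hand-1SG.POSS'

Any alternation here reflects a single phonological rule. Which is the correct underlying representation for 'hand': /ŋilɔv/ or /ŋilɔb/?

/ŋilɔv/

The root 'hand' surfaces as [ŋilɔb] and [ŋilɔvi], with a stem-final [b] ~ [v] alternation.
The stem 'dog' ([mɛlib], [mɛlibi]) shows [b] unchanged in both environments, so [b] cannot be basic with [v] derived before the 1SG.POSS suffix.
The alternation reflects word-final hardening: voiced fricatives become stops word-finally. /v/ is underlying.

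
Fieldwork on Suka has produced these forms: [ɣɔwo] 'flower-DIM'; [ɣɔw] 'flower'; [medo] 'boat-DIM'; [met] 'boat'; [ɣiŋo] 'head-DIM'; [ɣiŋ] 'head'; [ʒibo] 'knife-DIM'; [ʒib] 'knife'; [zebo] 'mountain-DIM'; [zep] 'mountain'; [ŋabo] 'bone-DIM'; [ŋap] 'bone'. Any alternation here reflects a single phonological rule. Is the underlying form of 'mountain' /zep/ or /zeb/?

/zep/

The stem for 'mountain' ends in [b] in [zebo] but [p] in [zep].
If /b/ were underlying and a rule turned it into [p] in isolation, 'knife' would also alternate; but it has [b] in both [ʒibo] and [ʒib].
Therefore /p/ is basic and [b] is derived by intervocalic voicing (voiceless stops become voiced between vowels).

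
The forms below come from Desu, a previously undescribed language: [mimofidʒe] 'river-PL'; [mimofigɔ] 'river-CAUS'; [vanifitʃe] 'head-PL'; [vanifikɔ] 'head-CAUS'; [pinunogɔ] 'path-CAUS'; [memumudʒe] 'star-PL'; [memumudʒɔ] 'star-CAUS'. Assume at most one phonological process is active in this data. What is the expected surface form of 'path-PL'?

[pinunodʒe]

In [mimofidʒe] and [mimofigɔ] the final segment of 'river' alternates: [dʒ] ~ [g].
Compare 'star', with invariant [dʒ] in [memumudʒe] and [memumudʒɔ]: an analysis with underlying /dʒ/ and a rule producing [g] before the CAUS suffix would wrongly predict alternation here too.
Therefore /g/ is basic and [dʒ] is derived by palatalization before a front vowel (/k/ and /g/ become palato-alveolar [tʃ] and [dʒ] before a front vowel).
The one attested form of 'path', [pinunogɔ], shows underlying /pinunog/. Applying the same rule before a front vowel gives [pinunodʒe].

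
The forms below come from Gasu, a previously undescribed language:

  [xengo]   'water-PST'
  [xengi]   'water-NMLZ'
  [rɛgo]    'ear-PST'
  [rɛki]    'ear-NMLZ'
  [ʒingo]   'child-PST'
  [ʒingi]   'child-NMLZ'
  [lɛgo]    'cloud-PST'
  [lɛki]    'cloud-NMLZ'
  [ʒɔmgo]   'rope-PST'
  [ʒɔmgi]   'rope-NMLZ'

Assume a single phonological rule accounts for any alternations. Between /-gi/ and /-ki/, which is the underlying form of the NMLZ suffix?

/-ki/

The NMLZ suffix surfaces as [-gi] and [-ki], depending on the final segment of the stem.
The PST suffix, which begins with [g], is invariant after every stem; so [g] is not altered by any rule here.
So the underlying form is /-ki/, and voiceless stops become voiced after a nasal.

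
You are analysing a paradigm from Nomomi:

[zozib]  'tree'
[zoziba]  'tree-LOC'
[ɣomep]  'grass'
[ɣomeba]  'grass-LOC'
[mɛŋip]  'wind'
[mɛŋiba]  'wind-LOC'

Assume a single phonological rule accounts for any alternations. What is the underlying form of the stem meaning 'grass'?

/ɣomep/

In [ɣomep] and [ɣomeba] the final segment of 'grass' alternates: [p] ~ [b].
But 'tree' keeps [b] in both environments ([zozib], [zoziba]), so there is no rule changing /b/ to [p] in isolation.
So /p/ is underlying, and a rule of intervocalic voicing — voiceless stops become voiced between vowels — gives [b].
The underlying form of 'grass' is therefore /ɣomep/.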